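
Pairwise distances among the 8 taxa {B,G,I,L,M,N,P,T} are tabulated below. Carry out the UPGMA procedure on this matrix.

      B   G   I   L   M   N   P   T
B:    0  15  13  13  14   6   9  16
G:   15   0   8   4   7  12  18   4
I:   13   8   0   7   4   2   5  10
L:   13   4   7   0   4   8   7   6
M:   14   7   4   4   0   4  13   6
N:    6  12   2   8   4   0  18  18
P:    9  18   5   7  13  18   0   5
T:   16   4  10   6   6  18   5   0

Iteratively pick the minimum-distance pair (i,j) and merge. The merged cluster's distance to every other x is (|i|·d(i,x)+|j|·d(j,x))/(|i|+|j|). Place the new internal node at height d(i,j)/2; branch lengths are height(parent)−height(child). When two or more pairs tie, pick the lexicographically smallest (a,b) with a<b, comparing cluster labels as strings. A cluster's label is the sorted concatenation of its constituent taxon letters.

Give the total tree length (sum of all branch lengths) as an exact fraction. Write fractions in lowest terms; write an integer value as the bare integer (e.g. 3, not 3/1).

step 1: merge (I,N) at d=2; branch lengths I→1, N→1; new cluster IN
  updated: d(B,IN)=19/2, d(G,IN)=10, d(IN,L)=15/2, d(IN,M)=4, d(IN,P)=23/2, d(IN,T)=14
step 2: merge (G,L) at d=4; branch lengths G→2, L→2; new cluster GL
  updated: d(B,GL)=14, d(GL,IN)=35/4, d(GL,M)=11/2, d(GL,P)=25/2, d(GL,T)=5
step 3: merge (IN,M) at d=4; branch lengths IN→1, M→2; new cluster IMN
  updated: d(B,IMN)=11, d(GL,IMN)=23/3, d(IMN,P)=12, d(IMN,T)=34/3
step 4: merge (GL,T) at d=5; branch lengths GL→1/2, T→5/2; new cluster GLT
  updated: d(B,GLT)=44/3, d(GLT,IMN)=80/9, d(GLT,P)=10
step 5: merge (GLT,IMN) at d=80/9; branch lengths GLT→35/18, IMN→22/9; new cluster GILMNT
  updated: d(B,GILMNT)=77/6, d(GILMNT,P)=11
step 6: merge (B,P) at d=9; branch lengths B→9/2, P→9/2; new cluster BP
  updated: d(BP,GILMNT)=143/12
step 7: merge (BP,GILMNT) at d=143/12; branch lengths BP→35/24, GILMNT→109/72; new cluster BGILMNPT
final tree: ((B:9/2,P:9/2):35/24,(((G:2,L:2):1/2,T:5/2):35/18,((I:1,N:1):1,M:2):22/9):109/72)
total length: 1021/36

1021/36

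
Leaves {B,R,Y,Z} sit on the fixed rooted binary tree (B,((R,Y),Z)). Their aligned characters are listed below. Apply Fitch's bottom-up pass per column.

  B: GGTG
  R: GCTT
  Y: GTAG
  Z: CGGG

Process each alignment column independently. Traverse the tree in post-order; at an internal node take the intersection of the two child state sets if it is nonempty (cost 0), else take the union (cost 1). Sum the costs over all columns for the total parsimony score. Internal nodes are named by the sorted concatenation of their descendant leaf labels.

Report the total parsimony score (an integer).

site 0, node RY: R={G} ∩ Y={G} → {G} (+0)
site 0, node RYZ: RY={G} ∪ Z={C} → {C,G} (+1)
site 0, node BRYZ: B={G} ∩ RYZ={C,G} → {G} (+0)
site 1, node RY: R={C} ∪ Y={T} → {C,T} (+1)
site 1, node RYZ: RY={C,T} ∪ Z={G} → {C,G,T} (+1)
site 1, node BRYZ: B={G} ∩ RYZ={C,G,T} → {G} (+0)
site 2, node RY: R={T} ∪ Y={A} → {A,T} (+1)
site 2, node RYZ: RY={A,T} ∪ Z={G} → {A,G,T} (+1)
site 2, node BRYZ: B={T} ∩ RYZ={A,G,T} → {T} (+0)
site 3, node RY: R={T} ∪ Y={G} → {G,T} (+1)
site 3, node RYZ: RY={G,T} ∩ Z={G} → {G} (+0)
site 3, node BRYZ: B={G} ∩ RYZ={G} → {G} (+0)
per-site changes: [1, 2, 2, 1]; total = 6

6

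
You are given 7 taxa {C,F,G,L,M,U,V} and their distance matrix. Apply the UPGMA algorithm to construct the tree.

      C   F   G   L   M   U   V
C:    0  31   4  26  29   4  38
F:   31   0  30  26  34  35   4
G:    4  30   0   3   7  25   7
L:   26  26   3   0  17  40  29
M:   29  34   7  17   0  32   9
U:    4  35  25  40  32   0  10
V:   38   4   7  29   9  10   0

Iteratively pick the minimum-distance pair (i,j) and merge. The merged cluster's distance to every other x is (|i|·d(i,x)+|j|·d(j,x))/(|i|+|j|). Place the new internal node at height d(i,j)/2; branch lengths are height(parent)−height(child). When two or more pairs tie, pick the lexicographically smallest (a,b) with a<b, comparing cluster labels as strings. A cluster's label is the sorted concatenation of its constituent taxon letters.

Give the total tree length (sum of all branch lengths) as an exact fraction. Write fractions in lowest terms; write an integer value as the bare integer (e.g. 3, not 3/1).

step 1: merge (G,L) at d=3; branch lengths G→3/2, L→3/2; new cluster GL
  updated: d(C,GL)=15, d(F,GL)=28, d(GL,M)=12, d(GL,U)=65/2, d(GL,V)=18
step 2: merge (C,U) at d=4; branch lengths C→2, U→2; new cluster CU
  updated: d(CU,F)=33, d(CU,GL)=95/4, d(CU,M)=61/2, d(CU,V)=24
step 3: merge (F,V) at d=4; branch lengths F→2, V→2; new cluster FV
  updated: d(CU,FV)=57/2, d(FV,GL)=23, d(FV,M)=43/2
step 4: merge (GL,M) at d=12; branch lengths GL→9/2, M→6; new cluster GLM
  updated: d(CU,GLM)=26, d(FV,GLM)=45/2
step 5: merge (FV,GLM) at d=45/2; branch lengths FV→37/4, GLM→21/4; new cluster FGLMV
  updated: d(CU,FGLMV)=27
step 6: merge (CU,FGLMV) at d=27; branch lengths CU→23/2, FGLMV→9/4; new cluster CFGLMUV
final tree: ((C:2,U:2):23/2,((F:2,V:2):37/4,((G:3/2,L:3/2):9/2,M:6):21/4):9/4)
total length: 199/4

199/4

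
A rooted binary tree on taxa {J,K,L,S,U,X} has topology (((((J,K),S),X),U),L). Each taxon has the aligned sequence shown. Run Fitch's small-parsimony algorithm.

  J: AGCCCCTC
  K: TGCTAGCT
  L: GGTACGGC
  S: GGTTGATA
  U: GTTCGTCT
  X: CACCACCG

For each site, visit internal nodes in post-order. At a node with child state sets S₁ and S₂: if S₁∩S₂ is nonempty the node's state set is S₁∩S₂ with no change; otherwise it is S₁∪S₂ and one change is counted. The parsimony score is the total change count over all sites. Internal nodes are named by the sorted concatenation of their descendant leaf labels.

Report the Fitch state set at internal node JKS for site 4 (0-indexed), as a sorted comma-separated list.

A,C,G

[col 0] JK: children J:{A}, K:{T} ∪→ {A,T}; cost 1
[col 0] JKS: children JK:{A,T}, S:{G} ∪→ {A,G,T}; cost 1
[col 0] JKSX: children JKS:{A,G,T}, X:{C} ∪→ {A,C,G,T}; cost 1
[col 0] JKSUX: children JKSX:{A,C,G,T}, U:{G} ∩→ {G}; cost 0
[col 0] JKLSUX: children JKSUX:{G}, L:{G} ∩→ {G}; cost 0
[col 1] JK: children J:{G}, K:{G} ∩→ {G}; cost 0
[col 1] JKS: children JK:{G}, S:{G} ∩→ {G}; cost 0
[col 1] JKSX: children JKS:{G}, X:{A} ∪→ {A,G}; cost 1
[col 1] JKSUX: children JKSX:{A,G}, U:{T} ∪→ {A,G,T}; cost 1
[col 1] JKLSUX: children JKSUX:{A,G,T}, L:{G} ∩→ {G}; cost 0
[col 2] JK: children J:{C}, K:{C} ∩→ {C}; cost 0
[col 2] JKS: children JK:{C}, S:{T} ∪→ {C,T}; cost 1
[col 2] JKSX: children JKS:{C,T}, X:{C} ∩→ {C}; cost 0
[col 2] JKSUX: children JKSX:{C}, U:{T} ∪→ {C,T}; cost 1
[col 2] JKLSUX: children JKSUX:{C,T}, L:{T} ∩→ {T}; cost 0
[col 3] JK: children J:{C}, K:{T} ∪→ {C,T}; cost 1
[col 3] JKS: children JK:{C,T}, S:{T} ∩→ {T}; cost 0
[col 3] JKSX: children JKS:{T}, X:{C} ∪→ {C,T}; cost 1
[col 3] JKSUX: children JKSX:{C,T}, U:{C} ∩→ {C}; cost 0
[col 3] JKLSUX: children JKSUX:{C}, L:{A} ∪→ {A,C}; cost 1
[col 4] JK: children J:{C}, K:{A} ∪→ {A,C}; cost 1
[col 4] JKS: children JK:{A,C}, S:{G} ∪→ {A,C,G}; cost 1
[col 4] JKSX: children JKS:{A,C,G}, X:{A} ∩→ {A}; cost 0
[col 4] JKSUX: children JKSX:{A}, U:{G} ∪→ {A,G}; cost 1
[col 4] JKLSUX: children JKSUX:{A,G}, L:{C} ∪→ {A,C,G}; cost 1
[col 5] JK: children J:{C}, K:{G} ∪→ {C,G}; cost 1
[col 5] JKS: children JK:{C,G}, S:{A} ∪→ {A,C,G}; cost 1
[col 5] JKSX: children JKS:{A,C,G}, X:{C} ∩→ {C}; cost 0
[col 5] JKSUX: children JKSX:{C}, U:{T} ∪→ {C,T}; cost 1
[col 5] JKLSUX: children JKSUX:{C,T}, L:{G} ∪→ {C,G,T}; cost 1
[col 6] JK: children J:{T}, K:{C} ∪→ {C,T}; cost 1
[col 6] JKS: children JK:{C,T}, S:{T} ∩→ {T}; cost 0
[col 6] JKSX: children JKS:{T}, X:{C} ∪→ {C,T}; cost 1
[col 6] JKSUX: children JKSX:{C,T}, U:{C} ∩→ {C}; cost 0
[col 6] JKLSUX: children JKSUX:{C}, L:{G} ∪→ {C,G}; cost 1
[col 7] JK: children J:{C}, K:{T} ∪→ {C,T}; cost 1
[col 7] JKS: children JK:{C,T}, S:{A} ∪→ {A,C,T}; cost 1
[col 7] JKSX: children JKS:{A,C,T}, X:{G} ∪→ {A,C,G,T}; cost 1
[col 7] JKSUX: children JKSX:{A,C,G,T}, U:{T} ∩→ {T}; cost 0
[col 7] JKLSUX: children JKSUX:{T}, L:{C} ∪→ {C,T}; cost 1
per-site changes: [3, 2, 2, 3, 4, 4, 3, 4]; total = 25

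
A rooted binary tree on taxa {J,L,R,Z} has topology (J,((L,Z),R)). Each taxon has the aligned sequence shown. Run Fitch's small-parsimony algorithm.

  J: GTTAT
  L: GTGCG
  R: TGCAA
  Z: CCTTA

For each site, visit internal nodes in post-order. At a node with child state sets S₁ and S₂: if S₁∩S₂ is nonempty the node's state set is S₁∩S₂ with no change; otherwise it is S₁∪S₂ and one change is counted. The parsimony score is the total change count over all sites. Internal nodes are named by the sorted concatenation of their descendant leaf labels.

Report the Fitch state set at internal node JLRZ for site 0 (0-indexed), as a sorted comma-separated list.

site 0, node LZ: L={G} ∪ Z={C} → {C,G} (+1)
site 0, node LRZ: LZ={C,G} ∪ R={T} → {C,G,T} (+1)
site 0, node JLRZ: J={G} ∩ LRZ={C,G,T} → {G} (+0)
site 1, node LZ: L={T} ∪ Z={C} → {C,T} (+1)
site 1, node LRZ: LZ={C,T} ∪ R={G} → {C,G,T} (+1)
site 1, node JLRZ: J={T} ∩ LRZ={C,G,T} → {T} (+0)
site 2, node LZ: L={G} ∪ Z={T} → {G,T} (+1)
site 2, node LRZ: LZ={G,T} ∪ R={C} → {C,G,T} (+1)
site 2, node JLRZ: J={T} ∩ LRZ={C,G,T} → {T} (+0)
site 3, node LZ: L={C} ∪ Z={T} → {C,T} (+1)
site 3, node LRZ: LZ={C,T} ∪ R={A} → {A,C,T} (+1)
site 3, node JLRZ: J={A} ∩ LRZ={A,C,T} → {A} (+0)
site 4, node LZ: L={G} ∪ Z={A} → {A,G} (+1)
site 4, node LRZ: LZ={A,G} ∩ R={A} → {A} (+0)
site 4, node JLRZ: J={T} ∪ LRZ={A} → {A,T} (+1)
per-site changes: [2, 2, 2, 2, 2]; total = 10

G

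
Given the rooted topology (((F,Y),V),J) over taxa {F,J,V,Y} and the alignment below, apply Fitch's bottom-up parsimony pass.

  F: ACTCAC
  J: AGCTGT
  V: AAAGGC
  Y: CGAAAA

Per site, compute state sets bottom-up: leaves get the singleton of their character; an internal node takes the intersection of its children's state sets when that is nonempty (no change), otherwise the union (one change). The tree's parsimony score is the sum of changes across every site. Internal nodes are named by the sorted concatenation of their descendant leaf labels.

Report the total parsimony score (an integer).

11

site 0, node FY: F={A} ∪ Y={C} → {A,C} (+1)
site 0, node FVY: FY={A,C} ∩ V={A} → {A} (+0)
site 0, node FJVY: FVY={A} ∩ J={A} → {A} (+0)
site 1, node FY: F={C} ∪ Y={G} → {C,G} (+1)
site 1, node FVY: FY={C,G} ∪ V={A} → {A,C,G} (+1)
site 1, node FJVY: FVY={A,C,G} ∩ J={G} → {G} (+0)
site 2, node FY: F={T} ∪ Y={A} → {A,T} (+1)
site 2, node FVY: FY={A,T} ∩ V={A} → {A} (+0)
site 2, node FJVY: FVY={A} ∪ J={C} → {A,C} (+1)
site 3, node FY: F={C} ∪ Y={A} → {A,C} (+1)
site 3, node FVY: FY={A,C} ∪ V={G} → {A,C,G} (+1)
site 3, node FJVY: FVY={A,C,G} ∪ J={T} → {A,C,G,T} (+1)
site 4, node FY: F={A} ∩ Y={A} → {A} (+0)
site 4, node FVY: FY={A} ∪ V={G} → {A,G} (+1)
site 4, node FJVY: FVY={A,G} ∩ J={G} → {G} (+0)
site 5, node FY: F={C} ∪ Y={A} → {A,C} (+1)
site 5, node FVY: FY={A,C} ∩ V={C} → {C} (+0)
site 5, node FJVY: FVY={C} ∪ J={T} → {C,T} (+1)
per-site changes: [1, 2, 2, 3, 1, 2]; total = 11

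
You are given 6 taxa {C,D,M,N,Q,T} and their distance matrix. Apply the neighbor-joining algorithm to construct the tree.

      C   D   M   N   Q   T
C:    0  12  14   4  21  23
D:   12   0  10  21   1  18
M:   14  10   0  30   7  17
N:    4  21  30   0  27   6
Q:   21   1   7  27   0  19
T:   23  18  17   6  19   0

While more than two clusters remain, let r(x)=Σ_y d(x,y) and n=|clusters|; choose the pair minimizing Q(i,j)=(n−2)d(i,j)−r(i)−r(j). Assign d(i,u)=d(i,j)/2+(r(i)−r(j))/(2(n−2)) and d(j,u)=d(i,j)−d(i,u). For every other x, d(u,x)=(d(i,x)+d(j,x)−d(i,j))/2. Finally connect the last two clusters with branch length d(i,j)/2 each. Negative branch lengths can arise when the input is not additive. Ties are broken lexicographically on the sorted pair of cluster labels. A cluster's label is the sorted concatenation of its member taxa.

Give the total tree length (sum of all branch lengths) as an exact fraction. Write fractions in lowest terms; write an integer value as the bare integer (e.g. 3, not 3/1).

iteration 1: select N,T (d=6, Q=-147); attach at lengths (29/8, 19/8); label the merged cluster NT
  updated: d(C,NT)=21/2, d(D,NT)=33/2, d(M,NT)=41/2, d(NT,Q)=20
iteration 2: select C,NT (d=21/2, Q=-187/2); attach at lengths (43/12, 83/12); label the merged cluster CNT
  updated: d(CNT,D)=9, d(CNT,M)=12, d(CNT,Q)=61/4
iteration 3: select CNT,M (d=12, Q=-165/4); attach at lengths (125/16, 67/16); label the merged cluster CMNT
  updated: d(CMNT,D)=7/2, d(CMNT,Q)=41/8
iteration 4: select CMNT,D (d=7/2, Q=-77/8); attach at lengths (61/16, -5/16); label the merged cluster CDMNT
  updated: d(CDMNT,Q)=21/16
iteration 5: select CDMNT,Q (d=21/16); attach at lengths (21/32, 21/32); label the merged cluster CDMNQT
final tree: ((((C:43/12,(N:29/8,T:19/8):83/12):125/16,M:67/16):61/16,D:-5/16):21/32,Q:21/32)
total length: 533/16

533/16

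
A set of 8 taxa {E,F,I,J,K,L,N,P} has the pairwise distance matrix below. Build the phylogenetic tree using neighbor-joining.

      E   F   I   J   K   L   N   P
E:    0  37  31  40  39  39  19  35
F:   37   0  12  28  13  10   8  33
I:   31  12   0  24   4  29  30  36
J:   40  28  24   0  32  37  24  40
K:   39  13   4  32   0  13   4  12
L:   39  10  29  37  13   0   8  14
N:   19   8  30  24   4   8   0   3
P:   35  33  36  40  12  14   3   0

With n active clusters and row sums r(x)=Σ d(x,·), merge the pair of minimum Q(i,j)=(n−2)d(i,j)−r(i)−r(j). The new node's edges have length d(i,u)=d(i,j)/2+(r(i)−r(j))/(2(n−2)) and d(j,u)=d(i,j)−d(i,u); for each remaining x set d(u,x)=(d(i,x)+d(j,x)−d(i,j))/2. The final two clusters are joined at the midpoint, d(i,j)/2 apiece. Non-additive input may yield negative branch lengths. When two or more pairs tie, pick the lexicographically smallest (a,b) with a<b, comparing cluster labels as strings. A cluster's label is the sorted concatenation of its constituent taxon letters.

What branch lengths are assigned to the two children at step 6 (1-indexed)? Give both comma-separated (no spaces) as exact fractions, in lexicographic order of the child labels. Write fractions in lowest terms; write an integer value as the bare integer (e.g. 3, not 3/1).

77/32,137/32

iteration 1: select I,K (d=4, Q=-259); attach at lengths (73/12, -25/12); label the merged cluster IK
  updated: d(E,IK)=33, d(F,IK)=21/2, d(IK,J)=26, d(IK,L)=19, d(IK,N)=15, d(IK,P)=22
iteration 2: select N,P (d=3, Q=-209); attach at lengths (-11/2, 17/2); label the merged cluster NP
  updated: d(E,NP)=51/2, d(F,NP)=19, d(IK,NP)=17, d(J,NP)=61/2, d(L,NP)=19/2
iteration 3: select F,L (d=10, Q=-179); attach at lengths (15/4, 25/4); label the merged cluster FL
  updated: d(E,FL)=33, d(FL,IK)=39/4, d(FL,J)=55/2, d(FL,NP)=37/4
iteration 4: select E,NP (d=51/2, Q=-549/4); attach at lengths (503/24, 109/24); label the merged cluster ENP
  updated: d(ENP,FL)=67/8, d(ENP,IK)=49/4, d(ENP,J)=45/2
iteration 5: select ENP,J (d=45/2, Q=-593/8); attach at lengths (97/32, 623/32); label the merged cluster EJNP
  updated: d(EJNP,FL)=107/16, d(EJNP,IK)=63/8
iteration 6: select EJNP,FL (d=107/16, Q=-389/16); attach at lengths (77/32, 137/32); label the merged cluster EFJLNP
  updated: d(EFJLNP,IK)=175/32
iteration 7: select EFJLNP,IK (d=175/32); attach at lengths (175/64, 175/64); label the merged cluster EFIJKLNP
final tree: ((((E:503/24,(N:-11/2,P:17/2):109/24):97/32,J:623/32):77/32,(F:15/4,L:25/4):137/32):175/64,(I:73/12,K:-25/12):175/64)
total length: 2469/32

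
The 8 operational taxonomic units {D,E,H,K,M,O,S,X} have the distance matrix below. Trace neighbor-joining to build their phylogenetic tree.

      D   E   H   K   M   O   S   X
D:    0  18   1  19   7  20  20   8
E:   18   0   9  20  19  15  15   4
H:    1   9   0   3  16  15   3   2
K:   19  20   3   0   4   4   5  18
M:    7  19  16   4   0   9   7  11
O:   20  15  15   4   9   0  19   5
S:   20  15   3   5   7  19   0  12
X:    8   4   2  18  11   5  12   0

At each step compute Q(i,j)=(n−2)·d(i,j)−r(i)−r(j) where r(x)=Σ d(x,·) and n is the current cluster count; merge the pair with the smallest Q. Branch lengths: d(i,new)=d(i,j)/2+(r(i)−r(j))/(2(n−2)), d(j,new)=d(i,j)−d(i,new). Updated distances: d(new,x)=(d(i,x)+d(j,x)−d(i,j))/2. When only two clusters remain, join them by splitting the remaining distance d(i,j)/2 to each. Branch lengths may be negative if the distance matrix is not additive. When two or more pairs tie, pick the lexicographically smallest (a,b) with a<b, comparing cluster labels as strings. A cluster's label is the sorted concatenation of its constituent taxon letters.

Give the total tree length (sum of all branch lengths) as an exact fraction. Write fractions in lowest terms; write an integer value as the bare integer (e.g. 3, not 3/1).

iteration 1: select D,H (d=1, Q=-136); attach at lengths (25/6, -19/6); label the merged cluster DH
  updated: d(DH,E)=13, d(DH,K)=21/2, d(DH,M)=11, d(DH,O)=17, d(DH,S)=11, d(DH,X)=9/2
iteration 2: select E,X (d=4, Q=-241/2); attach at lengths (103/20, -23/20); label the merged cluster EX
  updated: d(DH,EX)=27/4, d(EX,K)=17, d(EX,M)=13, d(EX,O)=8, d(EX,S)=23/2
iteration 3: select DH,EX (d=27/4, Q=-171/2); attach at lengths (27/8, 27/8); label the merged cluster DEHX
  updated: d(DEHX,K)=83/8, d(DEHX,M)=69/8, d(DEHX,O)=73/8, d(DEHX,S)=63/8
iteration 4: select K,O (d=4, Q=-105/2); attach at lengths (-23/24, 119/24); label the merged cluster KO
  updated: d(DEHX,KO)=31/4, d(KO,M)=9/2, d(KO,S)=10
iteration 5: select DEHX,S (d=63/8, Q=-267/8); attach at lengths (121/32, 131/32); label the merged cluster DEHSX
  updated: d(DEHSX,KO)=79/16, d(DEHSX,M)=31/8
iteration 6: select DEHSX,KO (d=79/16, Q=-213/16); attach at lengths (69/32, 89/32); label the merged cluster DEHKOSX
  updated: d(DEHKOSX,M)=55/32
iteration 7: select DEHKOSX,M (d=55/32); attach at lengths (55/64, 55/64); label the merged cluster DEHKMOSX
final tree: (((((D:25/6,H:-19/6):27/8,(E:103/20,X:-23/20):27/8):121/32,S:131/32):69/32,(K:-23/24,O:119/24):89/32):55/64,M:55/64)
total length: 969/32

969/32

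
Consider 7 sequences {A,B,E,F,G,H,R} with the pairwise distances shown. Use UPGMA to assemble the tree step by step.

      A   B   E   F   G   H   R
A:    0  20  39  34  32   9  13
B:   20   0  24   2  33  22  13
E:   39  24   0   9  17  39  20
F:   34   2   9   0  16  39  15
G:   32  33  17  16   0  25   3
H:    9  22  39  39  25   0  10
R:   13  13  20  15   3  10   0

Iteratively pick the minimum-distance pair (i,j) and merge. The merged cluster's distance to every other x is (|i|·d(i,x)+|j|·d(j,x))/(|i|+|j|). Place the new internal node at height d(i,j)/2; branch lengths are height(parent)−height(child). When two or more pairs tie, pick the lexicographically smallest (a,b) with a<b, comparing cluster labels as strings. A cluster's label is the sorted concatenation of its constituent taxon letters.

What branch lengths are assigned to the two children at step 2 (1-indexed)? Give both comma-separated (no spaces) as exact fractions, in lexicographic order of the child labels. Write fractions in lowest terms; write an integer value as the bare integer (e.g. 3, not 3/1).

3/2,3/2

1. join B+F (d=2) ⇒ BF; edges |B|=1, |F|=1
  updated: d(A,BF)=27, d(BF,E)=33/2, d(BF,G)=49/2, d(BF,H)=61/2, d(BF,R)=14
2. join G+R (d=3) ⇒ GR; edges |G|=3/2, |R|=3/2
  updated: d(A,GR)=45/2, d(BF,GR)=77/4, d(E,GR)=37/2, d(GR,H)=35/2
3. join A+H (d=9) ⇒ AH; edges |A|=9/2, |H|=9/2
  updated: d(AH,BF)=115/4, d(AH,E)=39, d(AH,GR)=20
4. join BF+E (d=33/2) ⇒ BEF; edges |BF|=29/4, |E|=33/4
  updated: d(AH,BEF)=193/6, d(BEF,GR)=19
5. join BEF+GR (d=19) ⇒ BEFGR; edges |BEF|=5/4, |GR|=8
  updated: d(AH,BEFGR)=273/10
6. join AH+BEFGR (d=273/10) ⇒ ABEFGHR; edges |AH|=183/20, |BEFGR|=83/20
final tree: ((A:9/2,H:9/2):183/20,(((B:1,F:1):29/4,E:33/4):5/4,(G:3/2,R:3/2):8):83/20)
total length: 1041/20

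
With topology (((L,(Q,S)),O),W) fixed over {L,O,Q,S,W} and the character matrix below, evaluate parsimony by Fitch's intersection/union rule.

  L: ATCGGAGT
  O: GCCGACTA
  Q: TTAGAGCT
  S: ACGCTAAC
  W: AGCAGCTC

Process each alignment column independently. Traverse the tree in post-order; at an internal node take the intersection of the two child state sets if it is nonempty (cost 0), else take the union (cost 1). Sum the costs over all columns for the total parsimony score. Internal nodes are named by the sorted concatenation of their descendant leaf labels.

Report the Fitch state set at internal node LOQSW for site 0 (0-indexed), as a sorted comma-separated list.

[col 0] QS: children Q:{T}, S:{A} ∪→ {A,T}; cost 1
[col 0] LQS: children L:{A}, QS:{A,T} ∩→ {A}; cost 0
[col 0] LOQS: children LQS:{A}, O:{G} ∪→ {A,G}; cost 1
[col 0] LOQSW: children LOQS:{A,G}, W:{A} ∩→ {A}; cost 0
[col 1] QS: children Q:{T}, S:{C} ∪→ {C,T}; cost 1
[col 1] LQS: children L:{T}, QS:{C,T} ∩→ {T}; cost 0
[col 1] LOQS: children LQS:{T}, O:{C} ∪→ {C,T}; cost 1
[col 1] LOQSW: children LOQS:{C,T}, W:{G} ∪→ {C,G,T}; cost 1
[col 2] QS: children Q:{A}, S:{G} ∪→ {A,G}; cost 1
[col 2] LQS: children L:{C}, QS:{A,G} ∪→ {A,C,G}; cost 1
[col 2] LOQS: children LQS:{A,C,G}, O:{C} ∩→ {C}; cost 0
[col 2] LOQSW: children LOQS:{C}, W:{C} ∩→ {C}; cost 0
[col 3] QS: children Q:{G}, S:{C} ∪→ {C,G}; cost 1
[col 3] LQS: children L:{G}, QS:{C,G} ∩→ {G}; cost 0
[col 3] LOQS: children LQS:{G}, O:{G} ∩→ {G}; cost 0
[col 3] LOQSW: children LOQS:{G}, W:{A} ∪→ {A,G}; cost 1
[col 4] QS: children Q:{A}, S:{T} ∪→ {A,T}; cost 1
[col 4] LQS: children L:{G}, QS:{A,T} ∪→ {A,G,T}; cost 1
[col 4] LOQS: children LQS:{A,G,T}, O:{A} ∩→ {A}; cost 0
[col 4] LOQSW: children LOQS:{A}, W:{G} ∪→ {A,G}; cost 1
[col 5] QS: children Q:{G}, S:{A} ∪→ {A,G}; cost 1
[col 5] LQS: children L:{A}, QS:{A,G} ∩→ {A}; cost 0
[col 5] LOQS: children LQS:{A}, O:{C} ∪→ {A,C}; cost 1
[col 5] LOQSW: children LOQS:{A,C}, W:{C} ∩→ {C}; cost 0
[col 6] QS: children Q:{C}, S:{A} ∪→ {A,C}; cost 1
[col 6] LQS: children L:{G}, QS:{A,C} ∪→ {A,C,G}; cost 1
[col 6] LOQS: children LQS:{A,C,G}, O:{T} ∪→ {A,C,G,T}; cost 1
[col 6] LOQSW: children LOQS:{A,C,G,T}, W:{T} ∩→ {T}; cost 0
[col 7] QS: children Q:{T}, S:{C} ∪→ {C,T}; cost 1
[col 7] LQS: children L:{T}, QS:{C,T} ∩→ {T}; cost 0
[col 7] LOQS: children LQS:{T}, O:{A} ∪→ {A,T}; cost 1
[col 7] LOQSW: children LOQS:{A,T}, W:{C} ∪→ {A,C,T}; cost 1
per-site changes: [2, 3, 2, 2, 3, 2, 3, 3]; total = 20

A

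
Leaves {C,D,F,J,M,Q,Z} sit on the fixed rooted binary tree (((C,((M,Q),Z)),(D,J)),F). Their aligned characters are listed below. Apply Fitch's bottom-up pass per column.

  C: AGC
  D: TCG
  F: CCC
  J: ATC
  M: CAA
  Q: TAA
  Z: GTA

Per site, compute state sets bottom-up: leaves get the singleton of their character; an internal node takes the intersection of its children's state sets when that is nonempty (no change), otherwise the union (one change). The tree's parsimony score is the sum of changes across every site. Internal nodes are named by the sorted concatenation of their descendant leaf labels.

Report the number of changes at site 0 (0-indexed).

[col 0] MQ: children M:{C}, Q:{T} ∪→ {C,T}; cost 1
[col 0] MQZ: children MQ:{C,T}, Z:{G} ∪→ {C,G,T}; cost 1
[col 0] CMQZ: children C:{A}, MQZ:{C,G,T} ∪→ {A,C,G,T}; cost 1
[col 0] DJ: children D:{T}, J:{A} ∪→ {A,T}; cost 1
[col 0] CDJMQZ: children CMQZ:{A,C,G,T}, DJ:{A,T} ∩→ {A,T}; cost 0
[col 0] CDFJMQZ: children CDJMQZ:{A,T}, F:{C} ∪→ {A,C,T}; cost 1
[col 1] MQ: children M:{A}, Q:{A} ∩→ {A}; cost 0
[col 1] MQZ: children MQ:{A}, Z:{T} ∪→ {A,T}; cost 1
[col 1] CMQZ: children C:{G}, MQZ:{A,T} ∪→ {A,G,T}; cost 1
[col 1] DJ: children D:{C}, J:{T} ∪→ {C,T}; cost 1
[col 1] CDJMQZ: children CMQZ:{A,G,T}, DJ:{C,T} ∩→ {T}; cost 0
[col 1] CDFJMQZ: children CDJMQZ:{T}, F:{C} ∪→ {C,T}; cost 1
[col 2] MQ: children M:{A}, Q:{A} ∩→ {A}; cost 0
[col 2] MQZ: children MQ:{A}, Z:{A} ∩→ {A}; cost 0
[col 2] CMQZ: children C:{C}, MQZ:{A} ∪→ {A,C}; cost 1
[col 2] DJ: children D:{G}, J:{C} ∪→ {C,G}; cost 1
[col 2] CDJMQZ: children CMQZ:{A,C}, DJ:{C,G} ∩→ {C}; cost 0
[col 2] CDFJMQZ: children CDJMQZ:{C}, F:{C} ∩→ {C}; cost 0
per-site changes: [5, 4, 2]; total = 11

5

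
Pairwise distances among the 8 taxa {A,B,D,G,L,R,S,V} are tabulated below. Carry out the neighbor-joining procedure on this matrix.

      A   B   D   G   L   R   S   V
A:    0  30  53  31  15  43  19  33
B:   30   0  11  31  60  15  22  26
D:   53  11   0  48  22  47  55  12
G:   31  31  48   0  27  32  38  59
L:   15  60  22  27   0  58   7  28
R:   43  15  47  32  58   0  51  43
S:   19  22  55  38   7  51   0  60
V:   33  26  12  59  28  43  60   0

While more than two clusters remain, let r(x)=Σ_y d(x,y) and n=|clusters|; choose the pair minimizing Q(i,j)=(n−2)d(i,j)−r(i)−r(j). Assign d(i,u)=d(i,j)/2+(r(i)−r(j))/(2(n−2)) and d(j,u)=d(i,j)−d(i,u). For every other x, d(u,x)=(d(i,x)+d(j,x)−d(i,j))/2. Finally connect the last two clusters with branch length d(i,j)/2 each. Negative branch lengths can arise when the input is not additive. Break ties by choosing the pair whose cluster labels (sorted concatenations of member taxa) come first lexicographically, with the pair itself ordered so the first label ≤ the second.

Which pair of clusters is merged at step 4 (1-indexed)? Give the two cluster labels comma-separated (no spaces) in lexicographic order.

iteration 1: select D,V (d=12, Q=-437); attach at lengths (59/12, 85/12); label the merged cluster DV
  updated: d(A,DV)=37, d(B,DV)=25/2, d(DV,G)=95/2, d(DV,L)=19, d(DV,R)=39, d(DV,S)=103/2
iteration 2: select L,S (d=7, Q=-679/2); attach at lengths (13/4, 15/4); label the merged cluster LS
  updated: d(A,LS)=27/2, d(B,LS)=75/2, d(DV,LS)=127/4, d(G,LS)=29, d(LS,R)=51
iteration 3: select A,LS (d=27/2, Q=-1053/4); attach at lengths (183/32, 249/32); label the merged cluster ALS
  updated: d(ALS,B)=27, d(ALS,DV)=221/8, d(ALS,G)=93/4, d(ALS,R)=161/4
iteration 4: select ALS,G (d=93/4, Q=-1457/8); attach at lengths (433/48, 683/48); label the merged cluster AGLS
  updated: d(AGLS,B)=139/8, d(AGLS,DV)=415/16, d(AGLS,R)=49/2
iteration 5: select AGLS,R (d=49/2, Q=-1557/16); attach at lengths (613/64, 955/64); label the merged cluster AGLRS
  updated: d(AGLRS,B)=63/16, d(AGLRS,DV)=647/32
iteration 6: select AGLRS,B (d=63/16, Q=-1173/32); attach at lengths (373/64, -121/64); label the merged cluster ABGLRS
  updated: d(ABGLRS,DV)=921/64
iteration 7: select ABGLRS,DV (d=921/64); attach at lengths (921/128, 921/128); label the merged cluster ABDGLRSV
final tree: (((((A:183/32,(L:13/4,S:15/4):249/32):433/48,G:683/48):613/64,R:955/64):373/64,B:-121/64):921/128,(D:59/12,V:85/12):921/128)
total length: 6309/64

ALS,G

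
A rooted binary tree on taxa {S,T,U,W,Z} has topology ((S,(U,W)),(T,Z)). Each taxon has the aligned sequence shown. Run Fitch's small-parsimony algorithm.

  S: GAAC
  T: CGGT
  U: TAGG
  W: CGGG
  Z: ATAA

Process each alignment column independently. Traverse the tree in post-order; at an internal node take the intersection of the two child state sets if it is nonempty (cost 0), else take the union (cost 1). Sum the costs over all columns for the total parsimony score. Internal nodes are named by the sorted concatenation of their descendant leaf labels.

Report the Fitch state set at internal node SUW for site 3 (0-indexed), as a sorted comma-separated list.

UW@0: {T} ∪ {C} = {C,T} (union, +1)
SUW@0: {G} ∪ {C,T} = {C,G,T} (union, +1)
TZ@0: {C} ∪ {A} = {A,C} (union, +1)
STUWZ@0: {C,G,T} ∩ {A,C} = {C} (intersection, +0)
UW@1: {A} ∪ {G} = {A,G} (union, +1)
SUW@1: {A} ∩ {A,G} = {A} (intersection, +0)
TZ@1: {G} ∪ {T} = {G,T} (union, +1)
STUWZ@1: {A} ∪ {G,T} = {A,G,T} (union, +1)
UW@2: {G} ∩ {G} = {G} (intersection, +0)
SUW@2: {A} ∪ {G} = {A,G} (union, +1)
TZ@2: {G} ∪ {A} = {A,G} (union, +1)
STUWZ@2: {A,G} ∩ {A,G} = {A,G} (intersection, +0)
UW@3: {G} ∩ {G} = {G} (intersection, +0)
SUW@3: {C} ∪ {G} = {C,G} (union, +1)
TZ@3: {T} ∪ {A} = {A,T} (union, +1)
STUWZ@3: {C,G} ∪ {A,T} = {A,C,G,T} (union, +1)
per-site changes: [3, 3, 2, 3]; total = 11

C,G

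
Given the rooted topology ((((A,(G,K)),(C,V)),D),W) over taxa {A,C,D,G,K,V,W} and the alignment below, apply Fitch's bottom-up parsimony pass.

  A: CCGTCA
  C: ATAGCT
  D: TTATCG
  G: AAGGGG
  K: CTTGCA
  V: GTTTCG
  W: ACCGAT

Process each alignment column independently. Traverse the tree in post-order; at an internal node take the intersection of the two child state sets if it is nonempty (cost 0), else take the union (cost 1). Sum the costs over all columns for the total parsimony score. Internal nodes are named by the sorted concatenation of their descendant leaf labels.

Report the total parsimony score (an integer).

site 0, node GK: G={A} ∪ K={C} → {A,C} (+1)
site 0, node AGK: A={C} ∩ GK={A,C} → {C} (+0)
site 0, node CV: C={A} ∪ V={G} → {A,G} (+1)
site 0, node ACGKV: AGK={C} ∪ CV={A,G} → {A,C,G} (+1)
site 0, node ACDGKV: ACGKV={A,C,G} ∪ D={T} → {A,C,G,T} (+1)
site 0, node ACDGKVW: ACDGKV={A,C,G,T} ∩ W={A} → {A} (+0)
site 1, node GK: G={A} ∪ K={T} → {A,T} (+1)
site 1, node AGK: A={C} ∪ GK={A,T} → {A,C,T} (+1)
site 1, node CV: C={T} ∩ V={T} → {T} (+0)
site 1, node ACGKV: AGK={A,C,T} ∩ CV={T} → {T} (+0)
site 1, node ACDGKV: ACGKV={T} ∩ D={T} → {T} (+0)
site 1, node ACDGKVW: ACDGKV={T} ∪ W={C} → {C,T} (+1)
site 2, node GK: G={G} ∪ K={T} → {G,T} (+1)
site 2, node AGK: A={G} ∩ GK={G,T} → {G} (+0)
site 2, node CV: C={A} ∪ V={T} → {A,T} (+1)
site 2, node ACGKV: AGK={G} ∪ CV={A,T} → {A,G,T} (+1)
site 2, node ACDGKV: ACGKV={A,G,T} ∩ D={A} → {A} (+0)
site 2, node ACDGKVW: ACDGKV={A} ∪ W={C} → {A,C} (+1)
site 3, node GK: G={G} ∩ K={G} → {G} (+0)
site 3, node AGK: A={T} ∪ GK={G} → {G,T} (+1)
site 3, node CV: C={G} ∪ V={T} → {G,T} (+1)
site 3, node ACGKV: AGK={G,T} ∩ CV={G,T} → {G,T} (+0)
site 3, node ACDGKV: ACGKV={G,T} ∩ D={T} → {T} (+0)
site 3, node ACDGKVW: ACDGKV={T} ∪ W={G} → {G,T} (+1)
site 4, node GK: G={G} ∪ K={C} → {C,G} (+1)
site 4, node AGK: A={C} ∩ GK={C,G} → {C} (+0)
site 4, node CV: C={C} ∩ V={C} → {C} (+0)
site 4, node ACGKV: AGK={C} ∩ CV={C} → {C} (+0)
site 4, node ACDGKV: ACGKV={C} ∩ D={C} → {C} (+0)
site 4, node ACDGKVW: ACDGKV={C} ∪ W={A} → {A,C} (+1)
site 5, node GK: G={G} ∪ K={A} → {A,G} (+1)
site 5, node AGK: A={A} ∩ GK={A,G} → {A} (+0)
site 5, node CV: C={T} ∪ V={G} → {G,T} (+1)
site 5, node ACGKV: AGK={A} ∪ CV={G,T} → {A,G,T} (+1)
site 5, node ACDGKV: ACGKV={A,G,T} ∩ D={G} → {G} (+0)
site 5, node ACDGKVW: ACDGKV={G} ∪ W={T} → {G,T} (+1)
per-site changes: [4, 3, 4, 3, 2, 4]; total = 20

20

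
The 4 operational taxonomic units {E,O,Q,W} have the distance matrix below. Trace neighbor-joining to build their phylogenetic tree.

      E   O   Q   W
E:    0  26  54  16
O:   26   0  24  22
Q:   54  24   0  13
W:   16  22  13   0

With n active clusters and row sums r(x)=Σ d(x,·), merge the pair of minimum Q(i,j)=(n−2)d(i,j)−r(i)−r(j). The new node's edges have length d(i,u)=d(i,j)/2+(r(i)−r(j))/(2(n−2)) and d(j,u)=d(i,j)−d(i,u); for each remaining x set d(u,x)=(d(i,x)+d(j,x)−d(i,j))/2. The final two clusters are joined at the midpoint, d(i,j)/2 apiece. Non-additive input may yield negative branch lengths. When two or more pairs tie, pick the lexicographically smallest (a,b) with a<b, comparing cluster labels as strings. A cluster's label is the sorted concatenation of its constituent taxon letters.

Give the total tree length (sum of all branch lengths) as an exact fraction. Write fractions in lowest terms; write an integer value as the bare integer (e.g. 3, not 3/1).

97/2

1. join E+O (d=26, Q=-116) ⇒ EO; edges |E|=19, |O|=7
  updated: d(EO,Q)=26, d(EO,W)=6
2. join EO+Q (d=26, Q=-45) ⇒ EOQ; edges |EO|=19/2, |Q|=33/2
  updated: d(EOQ,W)=-7/2
3. join EOQ+W (d=-7/2) ⇒ EOQW; edges |EOQ|=-7/4, |W|=-7/4
final tree: (((E:19,O:7):19/2,Q:33/2):-7/4,W:-7/4)
total length: 97/2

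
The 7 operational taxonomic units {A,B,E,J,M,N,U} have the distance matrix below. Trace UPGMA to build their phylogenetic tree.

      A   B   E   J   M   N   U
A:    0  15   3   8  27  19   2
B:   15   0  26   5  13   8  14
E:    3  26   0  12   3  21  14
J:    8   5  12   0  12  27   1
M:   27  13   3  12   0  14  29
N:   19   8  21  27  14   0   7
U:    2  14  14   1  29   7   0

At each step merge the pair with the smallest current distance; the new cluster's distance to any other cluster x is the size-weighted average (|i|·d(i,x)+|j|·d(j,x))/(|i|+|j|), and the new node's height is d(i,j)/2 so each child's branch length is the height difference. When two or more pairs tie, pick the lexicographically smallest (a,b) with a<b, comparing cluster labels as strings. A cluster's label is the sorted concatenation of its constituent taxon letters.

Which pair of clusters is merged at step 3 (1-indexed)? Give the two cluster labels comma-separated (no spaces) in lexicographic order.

B,N

iteration 1: select J,U (d=1); attach at lengths (1/2, 1/2); label the merged cluster JU
  updated: d(A,JU)=5, d(B,JU)=19/2, d(E,JU)=13, d(JU,M)=41/2, d(JU,N)=17
iteration 2: select A,E (d=3); attach at lengths (3/2, 3/2); label the merged cluster AE
  updated: d(AE,B)=41/2, d(AE,JU)=9, d(AE,M)=15, d(AE,N)=20
iteration 3: select B,N (d=8); attach at lengths (4, 4); label the merged cluster BN
  updated: d(AE,BN)=81/4, d(BN,JU)=53/4, d(BN,M)=27/2
iteration 4: select AE,JU (d=9); attach at lengths (3, 4); label the merged cluster AEJU
  updated: d(AEJU,BN)=67/4, d(AEJU,M)=71/4
iteration 5: select BN,M (d=27/2); attach at lengths (11/4, 27/4); label the merged cluster BMN
  updated: d(AEJU,BMN)=205/12
iteration 6: select AEJU,BMN (d=205/12); attach at lengths (97/24, 43/24); label the merged cluster ABEJMNU
final tree: (((A:3/2,E:3/2):3,(J:1/2,U:1/2):4):97/24,((B:4,N:4):11/4,M:27/4):43/24)
total length: 103/3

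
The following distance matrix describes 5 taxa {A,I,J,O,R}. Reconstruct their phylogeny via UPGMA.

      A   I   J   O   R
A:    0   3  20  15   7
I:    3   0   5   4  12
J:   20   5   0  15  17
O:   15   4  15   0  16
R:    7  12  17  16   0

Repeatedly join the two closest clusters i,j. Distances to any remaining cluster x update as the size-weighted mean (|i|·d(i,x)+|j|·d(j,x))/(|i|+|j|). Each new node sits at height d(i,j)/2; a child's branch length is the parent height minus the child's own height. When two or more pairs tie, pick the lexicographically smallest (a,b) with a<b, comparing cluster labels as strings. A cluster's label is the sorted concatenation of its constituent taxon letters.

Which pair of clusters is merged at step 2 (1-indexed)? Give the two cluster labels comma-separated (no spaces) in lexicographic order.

iteration 1: select A,I (d=3); attach at lengths (3/2, 3/2); label the merged cluster AI
  updated: d(AI,J)=25/2, d(AI,O)=19/2, d(AI,R)=19/2
iteration 2: select AI,O (d=19/2); attach at lengths (13/4, 19/4); label the merged cluster AIO
  updated: d(AIO,J)=40/3, d(AIO,R)=35/3
iteration 3: select AIO,R (d=35/3); attach at lengths (13/12, 35/6); label the merged cluster AIOR
  updated: d(AIOR,J)=57/4
iteration 4: select AIOR,J (d=57/4); attach at lengths (31/24, 57/8); label the merged cluster AIJOR
final tree: ((((A:3/2,I:3/2):13/4,O:19/4):13/12,R:35/6):31/24,J:57/8)
total length: 79/3

AI,O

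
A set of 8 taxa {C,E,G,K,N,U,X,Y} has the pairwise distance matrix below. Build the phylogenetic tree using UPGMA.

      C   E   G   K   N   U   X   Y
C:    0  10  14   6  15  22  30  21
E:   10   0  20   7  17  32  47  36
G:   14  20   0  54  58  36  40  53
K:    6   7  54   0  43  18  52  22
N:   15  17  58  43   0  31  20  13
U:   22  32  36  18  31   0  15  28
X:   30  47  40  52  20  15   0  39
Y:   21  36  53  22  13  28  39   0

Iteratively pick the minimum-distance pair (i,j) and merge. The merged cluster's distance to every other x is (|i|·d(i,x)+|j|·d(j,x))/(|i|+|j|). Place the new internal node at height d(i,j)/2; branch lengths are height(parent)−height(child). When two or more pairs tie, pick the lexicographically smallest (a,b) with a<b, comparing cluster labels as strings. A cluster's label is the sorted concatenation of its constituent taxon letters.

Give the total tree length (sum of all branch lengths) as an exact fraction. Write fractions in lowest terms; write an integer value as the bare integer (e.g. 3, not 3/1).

18757/210

1. join C+K (d=6) ⇒ CK; edges |C|=3, |K|=3
  updated: d(CK,E)=17/2, d(CK,G)=34, d(CK,N)=29, d(CK,U)=20, d(CK,X)=41, d(CK,Y)=43/2
2. join CK+E (d=17/2) ⇒ CEK; edges |CK|=5/4, |E|=17/4
  updated: d(CEK,G)=88/3, d(CEK,N)=25, d(CEK,U)=24, d(CEK,X)=43, d(CEK,Y)=79/3
3. join N+Y (d=13) ⇒ NY; edges |N|=13/2, |Y|=13/2
  updated: d(CEK,NY)=77/3, d(G,NY)=111/2, d(NY,U)=59/2, d(NY,X)=59/2
4. join U+X (d=15) ⇒ UX; edges |U|=15/2, |X|=15/2
  updated: d(CEK,UX)=67/2, d(G,UX)=38, d(NY,UX)=59/2
5. join CEK+NY (d=77/3) ⇒ CEKNY; edges |CEK|=103/12, |NY|=19/3
  updated: d(CEKNY,G)=199/5, d(CEKNY,UX)=319/10
6. join CEKNY+UX (d=319/10) ⇒ CEKNUXY; edges |CEKNY|=187/60, |UX|=169/20
  updated: d(CEKNUXY,G)=275/7
7. join CEKNUXY+G (d=275/7) ⇒ CEGKNUXY; edges |CEKNUXY|=517/140, |G|=275/14
final tree: (((((C:3,K:3):5/4,E:17/4):103/12,(N:13/2,Y:13/2):19/3):187/60,(U:15/2,X:15/2):169/20):517/140,G:275/14)
total length: 18757/210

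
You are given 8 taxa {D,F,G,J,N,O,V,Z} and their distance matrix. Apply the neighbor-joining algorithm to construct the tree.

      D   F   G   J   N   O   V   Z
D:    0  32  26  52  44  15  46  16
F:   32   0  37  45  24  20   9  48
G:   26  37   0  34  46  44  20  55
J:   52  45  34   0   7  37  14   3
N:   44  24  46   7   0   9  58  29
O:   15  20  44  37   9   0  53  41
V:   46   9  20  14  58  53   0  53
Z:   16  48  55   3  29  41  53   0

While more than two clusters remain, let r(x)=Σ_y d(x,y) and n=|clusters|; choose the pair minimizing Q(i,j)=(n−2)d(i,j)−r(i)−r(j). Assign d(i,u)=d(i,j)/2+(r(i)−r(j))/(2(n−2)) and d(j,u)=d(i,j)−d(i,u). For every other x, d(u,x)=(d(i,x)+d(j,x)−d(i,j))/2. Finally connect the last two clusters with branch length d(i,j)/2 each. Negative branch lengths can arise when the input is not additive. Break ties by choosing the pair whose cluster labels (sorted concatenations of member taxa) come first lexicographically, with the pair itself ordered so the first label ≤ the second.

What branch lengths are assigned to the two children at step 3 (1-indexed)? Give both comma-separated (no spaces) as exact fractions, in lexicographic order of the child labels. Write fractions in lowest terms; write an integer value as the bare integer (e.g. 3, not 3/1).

step 1: merge (J,Z) at d=3, Q=-419; branch lengths J→-35/12, Z→71/12; new cluster JZ
  updated: d(D,JZ)=65/2, d(F,JZ)=45, d(G,JZ)=43, d(JZ,N)=33/2, d(JZ,O)=75/2, d(JZ,V)=32
step 2: merge (F,V) at d=9, Q=-340; branch lengths F→-3/5, V→48/5; new cluster FV
  updated: d(D,FV)=69/2, d(FV,G)=24, d(FV,JZ)=34, d(FV,N)=73/2, d(FV,O)=32
step 3: merge (N,O) at d=9, Q=-507/2; branch lengths N→101/16, O→43/16; new cluster NO
  updated: d(D,NO)=25, d(FV,NO)=119/4, d(G,NO)=81/2, d(JZ,NO)=45/2
step 4: merge (FV,G) at d=24, Q=-735/4; branch lengths FV→81/8, G→111/8; new cluster FGV
  updated: d(D,FGV)=73/4, d(FGV,JZ)=53/2, d(FGV,NO)=185/8
step 5: merge (D,FGV) at d=73/4, Q=-857/8; branch lengths D→355/32, FGV→229/32; new cluster DFGV
  updated: d(DFGV,JZ)=163/8, d(DFGV,NO)=239/16
step 6: merge (DFGV,JZ) at d=163/8, Q=-925/16; branch lengths DFGV→205/32, JZ→447/32; new cluster DFGJVZ
  updated: d(DFGJVZ,NO)=273/32
step 7: merge (DFGJVZ,NO) at d=273/32; branch lengths DFGJVZ→273/64, NO→273/64; new cluster DFGJNOVZ
final tree: (((D:355/32,((F:-3/5,V:48/5):81/8,G:111/8):229/32):205/32,(J:-35/12,Z:71/12):447/32):273/64,(N:101/16,O:43/16):273/64)
total length: 2949/32

101/16,43/16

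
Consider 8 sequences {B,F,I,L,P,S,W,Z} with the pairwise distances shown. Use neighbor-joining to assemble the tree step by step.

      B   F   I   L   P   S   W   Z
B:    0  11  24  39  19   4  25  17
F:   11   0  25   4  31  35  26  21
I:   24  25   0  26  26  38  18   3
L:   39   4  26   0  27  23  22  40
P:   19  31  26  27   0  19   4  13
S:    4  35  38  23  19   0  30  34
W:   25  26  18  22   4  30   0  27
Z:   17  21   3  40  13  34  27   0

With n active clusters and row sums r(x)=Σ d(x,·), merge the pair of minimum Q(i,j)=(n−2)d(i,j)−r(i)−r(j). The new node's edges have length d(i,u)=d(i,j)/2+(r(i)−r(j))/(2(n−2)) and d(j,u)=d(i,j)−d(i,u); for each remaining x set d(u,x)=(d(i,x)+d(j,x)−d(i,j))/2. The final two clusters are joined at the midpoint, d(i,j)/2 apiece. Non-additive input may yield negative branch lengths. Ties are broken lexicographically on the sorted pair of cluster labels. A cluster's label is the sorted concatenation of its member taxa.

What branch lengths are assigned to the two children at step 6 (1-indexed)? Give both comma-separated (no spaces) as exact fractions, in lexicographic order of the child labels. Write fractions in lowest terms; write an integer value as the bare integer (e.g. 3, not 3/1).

5/2,85/8

step 1: merge (F,L) at d=4, Q=-310; branch lengths F→-1/3, L→13/3; new cluster FL
  updated: d(B,FL)=23, d(FL,I)=47/2, d(FL,P)=27, d(FL,S)=27, d(FL,W)=22, d(FL,Z)=57/2
step 2: merge (B,S) at d=4, Q=-244; branch lengths B→-2, S→6; new cluster BS
  updated: d(BS,FL)=23, d(BS,I)=29, d(BS,P)=17, d(BS,W)=51/2, d(BS,Z)=47/2
step 3: merge (I,Z) at d=3, Q=-365/2; branch lengths I→33/16, Z→15/16; new cluster IZ
  updated: d(BS,IZ)=99/4, d(FL,IZ)=49/2, d(IZ,P)=18, d(IZ,W)=21
step 4: merge (P,W) at d=4, Q=-253/2; branch lengths P→11/12, W→37/12; new cluster PW
  updated: d(BS,PW)=77/4, d(FL,PW)=45/2, d(IZ,PW)=35/2
step 5: merge (BS,FL) at d=23, Q=-91; branch lengths BS→43/4, FL→49/4; new cluster BFLS
  updated: d(BFLS,IZ)=105/8, d(BFLS,PW)=75/8
step 6: merge (BFLS,IZ) at d=105/8, Q=-40; branch lengths BFLS→5/2, IZ→85/8; new cluster BFILSZ
  updated: d(BFILSZ,PW)=55/8
step 7: merge (BFILSZ,PW) at d=55/8; branch lengths BFILSZ→55/16, PW→55/16; new cluster BFILPSWZ
final tree: ((((B:-2,S:6):43/4,(F:-1/3,L:13/3):49/4):5/2,(I:33/16,Z:15/16):85/8):55/16,(P:11/12,W:37/12):55/16)
total length: 58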